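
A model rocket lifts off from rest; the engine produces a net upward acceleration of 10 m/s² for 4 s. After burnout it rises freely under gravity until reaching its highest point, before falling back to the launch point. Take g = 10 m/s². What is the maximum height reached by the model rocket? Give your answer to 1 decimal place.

Phase 1 (powered ascent): v₀ = 0 m/s, a = 10 m/s².
v = v₀ + at = 0 + (10)(4) = 40.0 m/s
Δx = v₀t + ½at² = 0·4 + 0.5·10·4² = 80.0 m

Phase 2 (coasting upward): v₀ = 40.0 m/s, a = -10 m/s².
v = v₀ + at → t = (0 − 40.0) / -10 = 4.00 s
v² = v₀² + 2aΔx → Δx = (0² − 40.0²)/(2·-10) = 80.0 m
Maximum height = 80.0 + 80.0 = 160 m

160.0 m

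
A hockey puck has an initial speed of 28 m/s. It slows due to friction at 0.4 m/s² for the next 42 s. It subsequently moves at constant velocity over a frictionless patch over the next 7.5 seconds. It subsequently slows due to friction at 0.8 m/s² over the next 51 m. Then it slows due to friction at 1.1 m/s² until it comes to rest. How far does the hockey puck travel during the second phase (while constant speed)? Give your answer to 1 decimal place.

84.0 m

Phase 1 (decelerating): v₀ = 28.0 m/s, a = -0.4 m/s².
v = v₀ + at = 28.0 + (-0.4)(42) = 11.2 m/s
Δx = v₀t + ½at² = 28.0·42 + 0.5·-0.4·42² = 823 m

Phase 2 (constant speed): v₀ = 11.2 m/s, a = 0 m/s².
v = v₀ + at = 11.2 + (0)(7.5) = 11.2 m/s
Δx = v₀t + ½at² = 11.2·7.5 + 0.5·0·7.5² = 84.0 m
Distance in phase 2 = 84.0 m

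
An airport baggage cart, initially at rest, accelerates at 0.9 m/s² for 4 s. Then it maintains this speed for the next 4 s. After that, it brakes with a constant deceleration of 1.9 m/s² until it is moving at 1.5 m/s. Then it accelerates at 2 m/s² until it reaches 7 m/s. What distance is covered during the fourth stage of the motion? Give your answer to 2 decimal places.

Phase 1 (accelerating): v₀ = 0 m/s, a = 0.9 m/s².
v = v₀ + at = 0 + (0.9)(4) = 3.60 m/s
Δx = v₀t + ½at² = 0·4 + 0.5·0.9·4² = 7.20 m

Phase 2 (constant speed): v₀ = 3.60 m/s, a = 0 m/s².
v = v₀ + at = 3.60 + (0)(4) = 3.60 m/s
Δx = v₀t + ½at² = 3.60·4 + 0.5·0·4² = 14.4 m

Phase 3 (decelerating): v₀ = 3.60 m/s, a = -1.9 m/s².
v = v₀ + at → t = (1.5 − 3.60) / -1.9 = 1.11 s
v² = v₀² + 2aΔx → Δx = (1.5² − 3.60²)/(2·-1.9) = 2.82 m

Phase 4 (accelerating): v₀ = 1.50 m/s, a = 2 m/s².
v = v₀ + at → t = (7 − 1.50) / 2 = 2.75 s
v² = v₀² + 2aΔx → Δx = (7² − 1.50²)/(2·2) = 11.7 m
Distance in phase 4 = 11.7 m

11.69 m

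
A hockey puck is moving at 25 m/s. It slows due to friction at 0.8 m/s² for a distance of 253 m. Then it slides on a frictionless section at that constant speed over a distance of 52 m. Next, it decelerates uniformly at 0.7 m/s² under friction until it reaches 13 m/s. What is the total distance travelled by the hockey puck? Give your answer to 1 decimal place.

341.6 m

Phase 1 (decelerating): v₀ = 25.0 m/s, a = -0.8 m/s².
v² = v₀² + 2aΔx = 25.0² + 2·-0.8·253 = 220 → v = 14.8 m/s
t = (v − v₀)/a = (14.8 − 25.0)/-0.8 = 12.7 s

Phase 2 (constant speed): v₀ = 14.8 m/s, a = 0 m/s².
Constant speed: t = d/v = 52/14.8 = 3.50 s

Phase 3 (decelerating): v₀ = 14.8 m/s, a = -0.7 m/s².
v = v₀ + at → t = (13 − 14.8) / -0.7 = 2.63 s
v² = v₀² + 2aΔx → Δx = (13² − 14.8²)/(2·-0.7) = 36.6 m
Total distance = 253 + 52.0 + 36.6 = 342 m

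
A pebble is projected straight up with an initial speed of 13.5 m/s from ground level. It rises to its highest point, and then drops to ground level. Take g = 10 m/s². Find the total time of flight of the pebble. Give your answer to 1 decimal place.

Phase 1 (rising): v₀ = 13.5 m/s, a = -10 m/s².
v = v₀ + at → t = (0 − 13.5) / -10 = 1.35 s
v² = v₀² + 2aΔx → Δx = (0² − 13.5²)/(2·-10) = 9.11 m

Phase 2 (falling): v₀ = 0 m/s, a = -10 m/s².
Falls 9.11 m from rest: t = √(2·9.11/10) = 1.35 s; v = g·t = 13.5 m/s.
Total time = 1.35 + 1.35 = 2.70 s

2.7 s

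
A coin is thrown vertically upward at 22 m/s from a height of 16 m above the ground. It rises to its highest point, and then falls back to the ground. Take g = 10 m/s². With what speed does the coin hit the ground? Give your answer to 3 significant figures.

Phase 1 (rising): v₀ = 22.0 m/s, a = -10 m/s².
v = v₀ + at → t = (0 − 22.0) / -10 = 2.20 s
v² = v₀² + 2aΔx → Δx = (0² − 22.0²)/(2·-10) = 24.2 m

Phase 2 (falling): v₀ = 0 m/s, a = -10 m/s².
Falls 40.2 m from rest: t = √(2·40.2/10) = 2.84 s; v = g·t = 28.4 m/s.
Final speed = 28.4 m/s

28.4 m/s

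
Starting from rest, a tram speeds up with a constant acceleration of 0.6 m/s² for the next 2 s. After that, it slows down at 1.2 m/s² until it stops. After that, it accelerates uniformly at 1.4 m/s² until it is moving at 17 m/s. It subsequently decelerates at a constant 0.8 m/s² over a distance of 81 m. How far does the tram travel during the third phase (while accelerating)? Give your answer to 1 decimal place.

103.2 m

Phase 1 (accelerating): v₀ = 0 m/s, a = 0.6 m/s².
v = v₀ + at = 0 + (0.6)(2) = 1.20 m/s
Δx = v₀t + ½at² = 0·2 + 0.5·0.6·2² = 1.20 m

Phase 2 (decelerating): v₀ = 1.20 m/s, a = -1.2 m/s².
v = v₀ + at → t = (0 − 1.20) / -1.2 = 1.00 s
v² = v₀² + 2aΔx → Δx = (0² − 1.20²)/(2·-1.2) = 0.600 m

Phase 3 (accelerating): v₀ = 0 m/s, a = 1.4 m/s².
v = v₀ + at → t = (17 − 0) / 1.4 = 12.1 s
v² = v₀² + 2aΔx → Δx = (17² − 0²)/(2·1.4) = 103 m
Distance in phase 3 = 103 m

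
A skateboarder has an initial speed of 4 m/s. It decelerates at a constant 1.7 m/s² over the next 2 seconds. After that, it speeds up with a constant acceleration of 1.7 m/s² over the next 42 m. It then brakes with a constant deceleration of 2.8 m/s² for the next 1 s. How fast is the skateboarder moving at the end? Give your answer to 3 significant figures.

Phase 1 (decelerating): v₀ = 4.00 m/s, a = -1.7 m/s².
v = v₀ + at = 4.00 + (-1.7)(2) = 0.600 m/s
Δx = v₀t + ½at² = 4.00·2 + 0.5·-1.7·2² = 4.60 m

Phase 2 (accelerating): v₀ = 0.600 m/s, a = 1.7 m/s².
v² = v₀² + 2aΔx = 0.600² + 2·1.7·42 = 143 → v = 12.0 m/s
t = (v − v₀)/a = (12.0 − 0.600)/1.7 = 6.69 s

Phase 3 (decelerating): v₀ = 12.0 m/s, a = -2.8 m/s².
v = v₀ + at = 12.0 + (-2.8)(1) = 9.16 m/s
Δx = v₀t + ½at² = 12.0·1 + 0.5·-2.8·1² = 10.6 m
Final speed = 9.16 m/s

9.16 m/s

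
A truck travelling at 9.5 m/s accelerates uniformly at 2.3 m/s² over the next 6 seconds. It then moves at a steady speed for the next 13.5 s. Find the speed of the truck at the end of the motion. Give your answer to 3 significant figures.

23.3 m/s

Phase 1 (accelerating): v₀ = 9.50 m/s, a = 2.3 m/s².
v = v₀ + at = 9.50 + (2.3)(6) = 23.3 m/s
Δx = v₀t + ½at² = 9.50·6 + 0.5·2.3·6² = 98.4 m

Phase 2 (constant speed): v₀ = 23.3 m/s, a = 0 m/s².
v = v₀ + at = 23.3 + (0)(13.5) = 23.3 m/s
Δx = v₀t + ½at² = 23.3·13.5 + 0.5·0·13.5² = 315 m
Final speed = 23.3 m/s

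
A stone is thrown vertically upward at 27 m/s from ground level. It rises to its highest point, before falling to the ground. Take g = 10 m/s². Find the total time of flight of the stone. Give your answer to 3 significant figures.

5.40 s

Phase 1 (rising): v₀ = 27.0 m/s, a = -10 m/s².
v = v₀ + at → t = (0 − 27.0) / -10 = 2.70 s
v² = v₀² + 2aΔx → Δx = (0² − 27.0²)/(2·-10) = 36.5 m

Phase 2 (falling): v₀ = 0 m/s, a = -10 m/s².
Falls 36.5 m from rest: t = √(2·36.5/10) = 2.70 s; v = g·t = 27.0 m/s.
Total time = 2.70 + 2.70 = 5.40 s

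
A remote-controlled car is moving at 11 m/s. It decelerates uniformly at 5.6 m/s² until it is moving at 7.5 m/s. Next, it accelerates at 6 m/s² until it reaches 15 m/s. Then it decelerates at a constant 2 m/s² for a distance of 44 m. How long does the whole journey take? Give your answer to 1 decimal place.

5.9 s

Phase 1 (decelerating): v₀ = 11.0 m/s, a = -5.6 m/s².
v = v₀ + at → t = (7.5 − 11.0) / -5.6 = 0.625 s
v² = v₀² + 2aΔx → Δx = (7.5² − 11.0²)/(2·-5.6) = 5.78 m

Phase 2 (accelerating): v₀ = 7.50 m/s, a = 6 m/s².
v = v₀ + at → t = (15 − 7.50) / 6 = 1.25 s
v² = v₀² + 2aΔx → Δx = (15² − 7.50²)/(2·6) = 14.1 m

Phase 3 (decelerating): v₀ = 15.0 m/s, a = -2 m/s².
v² = v₀² + 2aΔx = 15.0² + 2·-2·44 = 49.0 → v = 7.00 m/s
t = (v − v₀)/a = (7.00 − 15.0)/-2 = 4.00 s
Total time = 0.625 + 1.25 + 4.00 = 5.88 s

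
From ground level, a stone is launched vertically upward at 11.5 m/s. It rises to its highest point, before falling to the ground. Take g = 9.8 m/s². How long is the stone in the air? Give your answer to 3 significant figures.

Phase 1 (rising): v₀ = 11.5 m/s, a = -9.8 m/s².
v = v₀ + at → t = (0 − 11.5) / -9.8 = 1.17 s
v² = v₀² + 2aΔx → Δx = (0² − 11.5²)/(2·-9.8) = 6.75 m

Phase 2 (falling): v₀ = 0 m/s, a = -9.8 m/s².
Falls 6.75 m from rest: t = √(2·6.75/9.8) = 1.17 s; v = g·t = 11.5 m/s.
Total time = 1.17 + 1.17 = 2.35 s

2.35 s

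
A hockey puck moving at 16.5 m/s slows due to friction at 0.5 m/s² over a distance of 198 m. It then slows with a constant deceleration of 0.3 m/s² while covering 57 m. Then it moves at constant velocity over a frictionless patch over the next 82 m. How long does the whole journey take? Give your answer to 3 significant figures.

36.4 s

Phase 1 (decelerating): v₀ = 16.5 m/s, a = -0.5 m/s².
v² = v₀² + 2aΔx = 16.5² + 2·-0.5·198 = 74.2 → v = 8.62 m/s
t = (v − v₀)/a = (8.62 − 16.5)/-0.5 = 15.8 s

Phase 2 (decelerating): v₀ = 8.62 m/s, a = -0.3 m/s².
v² = v₀² + 2aΔx = 8.62² + 2·-0.3·57 = 40.1 → v = 6.33 m/s
t = (v − v₀)/a = (6.33 − 8.62)/-0.3 = 7.63 s

Phase 3 (constant speed): v₀ = 6.33 m/s, a = 0 m/s².
Constant speed: t = d/v = 82/6.33 = 13.0 s
Total time = 15.8 + 7.63 + 13.0 = 36.4 s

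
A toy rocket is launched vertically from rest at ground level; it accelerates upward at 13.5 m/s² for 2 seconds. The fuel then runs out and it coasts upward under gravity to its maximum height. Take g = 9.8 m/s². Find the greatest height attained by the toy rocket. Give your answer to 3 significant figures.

Phase 1 (powered ascent): v₀ = 0 m/s, a = 13.5 m/s².
v = v₀ + at = 0 + (13.5)(2) = 27.0 m/s
Δx = v₀t + ½at² = 0·2 + 0.5·13.5·2² = 27.0 m

Phase 2 (coasting upward): v₀ = 27.0 m/s, a = -9.8 m/s².
v = v₀ + at → t = (0 − 27.0) / -9.8 = 2.76 s
v² = v₀² + 2aΔx → Δx = (0² − 27.0²)/(2·-9.8) = 37.2 m
Maximum height = 27.0 + 37.2 = 64.2 m

64.2 m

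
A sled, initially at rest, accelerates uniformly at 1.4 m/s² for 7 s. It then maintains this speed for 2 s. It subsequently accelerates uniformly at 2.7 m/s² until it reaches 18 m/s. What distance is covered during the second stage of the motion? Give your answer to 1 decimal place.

Phase 1 (accelerating): v₀ = 0 m/s, a = 1.4 m/s².
v = v₀ + at = 0 + (1.4)(7) = 9.80 m/s
Δx = v₀t + ½at² = 0·7 + 0.5·1.4·7² = 34.3 m

Phase 2 (constant speed): v₀ = 9.80 m/s, a = 0 m/s².
v = v₀ + at = 9.80 + (0)(2) = 9.80 m/s
Δx = v₀t + ½at² = 9.80·2 + 0.5·0·2² = 19.6 m
Distance in phase 2 = 19.6 m

19.6 m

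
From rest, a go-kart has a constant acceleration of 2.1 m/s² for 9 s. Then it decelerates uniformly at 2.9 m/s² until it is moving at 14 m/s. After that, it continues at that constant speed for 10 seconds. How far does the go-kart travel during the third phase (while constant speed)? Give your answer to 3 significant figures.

140 m

Phase 1 (accelerating): v₀ = 0 m/s, a = 2.1 m/s².
v = v₀ + at = 0 + (2.1)(9) = 18.9 m/s
Δx = v₀t + ½at² = 0·9 + 0.5·2.1·9² = 85.1 m

Phase 2 (decelerating): v₀ = 18.9 m/s, a = -2.9 m/s².
v = v₀ + at → t = (14 − 18.9) / -2.9 = 1.69 s
v² = v₀² + 2aΔx → Δx = (14² − 18.9²)/(2·-2.9) = 27.8 m

Phase 3 (constant speed): v₀ = 14.0 m/s, a = 0 m/s².
v = v₀ + at = 14.0 + (0)(10) = 14.0 m/s
Δx = v₀t + ½at² = 14.0·10 + 0.5·0·10² = 140 m
Distance in phase 3 = 140 m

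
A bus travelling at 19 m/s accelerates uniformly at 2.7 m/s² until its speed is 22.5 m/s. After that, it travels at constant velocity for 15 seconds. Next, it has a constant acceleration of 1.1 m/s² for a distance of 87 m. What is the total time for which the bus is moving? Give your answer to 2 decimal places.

19.85 s

Phase 1 (accelerating): v₀ = 19.0 m/s, a = 2.7 m/s².
v = v₀ + at → t = (22.5 − 19.0) / 2.7 = 1.30 s
v² = v₀² + 2aΔx → Δx = (22.5² − 19.0²)/(2·2.7) = 26.9 m

Phase 2 (constant speed): v₀ = 22.5 m/s, a = 0 m/s².
v = v₀ + at = 22.5 + (0)(15) = 22.5 m/s
Δx = v₀t + ½at² = 22.5·15 + 0.5·0·15² = 338 m

Phase 3 (accelerating): v₀ = 22.5 m/s, a = 1.1 m/s².
v² = v₀² + 2aΔx = 22.5² + 2·1.1·87 = 698 → v = 26.4 m/s
t = (v − v₀)/a = (26.4 − 22.5)/1.1 = 3.56 s
Total time = 1.30 + 15.0 + 3.56 = 19.9 s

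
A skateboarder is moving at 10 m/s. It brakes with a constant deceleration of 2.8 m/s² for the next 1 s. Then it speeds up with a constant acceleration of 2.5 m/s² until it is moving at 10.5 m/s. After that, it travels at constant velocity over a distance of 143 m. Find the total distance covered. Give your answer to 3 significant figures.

163 m

Phase 1 (decelerating): v₀ = 10.0 m/s, a = -2.8 m/s².
v = v₀ + at = 10.0 + (-2.8)(1) = 7.20 m/s
Δx = v₀t + ½at² = 10.0·1 + 0.5·-2.8·1² = 8.60 m

Phase 2 (accelerating): v₀ = 7.20 m/s, a = 2.5 m/s².
v = v₀ + at → t = (10.5 − 7.20) / 2.5 = 1.32 s
v² = v₀² + 2aΔx → Δx = (10.5² − 7.20²)/(2·2.5) = 11.7 m

Phase 3 (constant speed): v₀ = 10.5 m/s, a = 0 m/s².
Constant speed: t = d/v = 143/10.5 = 13.6 s
Total distance = 8.60 + 11.7 + 143 = 163 m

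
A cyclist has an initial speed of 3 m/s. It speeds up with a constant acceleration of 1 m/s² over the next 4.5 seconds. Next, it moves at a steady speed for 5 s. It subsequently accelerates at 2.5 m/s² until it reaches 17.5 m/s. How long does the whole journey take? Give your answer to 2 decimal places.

Phase 1 (accelerating): v₀ = 3.00 m/s, a = 1 m/s².
v = v₀ + at = 3.00 + (1)(4.5) = 7.50 m/s
Δx = v₀t + ½at² = 3.00·4.5 + 0.5·1·4.5² = 23.6 m

Phase 2 (constant speed): v₀ = 7.50 m/s, a = 0 m/s².
v = v₀ + at = 7.50 + (0)(5) = 7.50 m/s
Δx = v₀t + ½at² = 7.50·5 + 0.5·0·5² = 37.5 m

Phase 3 (accelerating): v₀ = 7.50 m/s, a = 2.5 m/s².
v = v₀ + at → t = (17.5 − 7.50) / 2.5 = 4.00 s
v² = v₀² + 2aΔx → Δx = (17.5² − 7.50²)/(2·2.5) = 50.0 m
Total time = 4.50 + 5.00 + 4.00 = 13.5 s

13.50 s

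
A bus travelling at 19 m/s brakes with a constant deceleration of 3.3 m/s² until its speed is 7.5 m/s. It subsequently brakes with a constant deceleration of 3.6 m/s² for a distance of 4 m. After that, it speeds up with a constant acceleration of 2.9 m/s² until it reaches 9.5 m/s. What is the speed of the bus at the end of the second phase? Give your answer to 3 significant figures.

Phase 1 (decelerating): v₀ = 19.0 m/s, a = -3.3 m/s².
v = v₀ + at → t = (7.5 − 19.0) / -3.3 = 3.48 s
v² = v₀² + 2aΔx → Δx = (7.5² − 19.0²)/(2·-3.3) = 46.2 m

Phase 2 (decelerating): v₀ = 7.50 m/s, a = -3.6 m/s².
v² = v₀² + 2aΔx = 7.50² + 2·-3.6·4 = 27.4 → v = 5.24 m/s
t = (v − v₀)/a = (5.24 − 7.50)/-3.6 = 0.628 s
Speed at end of phase 2 = 5.24 m/s

5.24 m/s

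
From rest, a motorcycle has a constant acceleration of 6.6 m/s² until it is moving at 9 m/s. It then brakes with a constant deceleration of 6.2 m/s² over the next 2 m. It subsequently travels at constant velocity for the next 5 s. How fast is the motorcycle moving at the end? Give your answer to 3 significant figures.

Phase 1 (accelerating): v₀ = 0 m/s, a = 6.6 m/s².
v = v₀ + at → t = (9 − 0) / 6.6 = 1.36 s
v² = v₀² + 2aΔx → Δx = (9² − 0²)/(2·6.6) = 6.14 m

Phase 2 (decelerating): v₀ = 9.00 m/s, a = -6.2 m/s².
v² = v₀² + 2aΔx = 9.00² + 2·-6.2·2 = 56.2 → v = 7.50 m/s
t = (v − v₀)/a = (7.50 − 9.00)/-6.2 = 0.242 s

Phase 3 (constant speed): v₀ = 7.50 m/s, a = 0 m/s².
v = v₀ + at = 7.50 + (0)(5) = 7.50 m/s
Δx = v₀t + ½at² = 7.50·5 + 0.5·0·5² = 37.5 m
Final speed = 7.50 m/s

7.50 m/s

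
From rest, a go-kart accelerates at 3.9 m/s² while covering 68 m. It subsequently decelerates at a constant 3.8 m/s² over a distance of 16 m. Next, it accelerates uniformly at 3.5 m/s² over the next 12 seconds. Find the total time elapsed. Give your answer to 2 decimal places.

Phase 1 (accelerating): v₀ = 0 m/s, a = 3.9 m/s².
v² = v₀² + 2aΔx = 0² + 2·3.9·68 = 530 → v = 23.0 m/s
t = (v − v₀)/a = (23.0 − 0)/3.9 = 5.91 s

Phase 2 (decelerating): v₀ = 23.0 m/s, a = -3.8 m/s².
v² = v₀² + 2aΔx = 23.0² + 2·-3.8·16 = 409 → v = 20.2 m/s
t = (v − v₀)/a = (20.2 − 23.0)/-3.8 = 0.740 s

Phase 3 (accelerating): v₀ = 20.2 m/s, a = 3.5 m/s².
v = v₀ + at = 20.2 + (3.5)(12) = 62.2 m/s
Δx = v₀t + ½at² = 20.2·12 + 0.5·3.5·12² = 495 m
Total time = 5.91 + 0.740 + 12.0 = 18.6 s

18.65 s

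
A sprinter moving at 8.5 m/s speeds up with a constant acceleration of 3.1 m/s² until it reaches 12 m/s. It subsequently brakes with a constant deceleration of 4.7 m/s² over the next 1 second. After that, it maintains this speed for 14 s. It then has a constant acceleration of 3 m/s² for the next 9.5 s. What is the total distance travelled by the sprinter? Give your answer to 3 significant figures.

Phase 1 (accelerating): v₀ = 8.50 m/s, a = 3.1 m/s².
v = v₀ + at → t = (12 − 8.50) / 3.1 = 1.13 s
v² = v₀² + 2aΔx → Δx = (12² − 8.50²)/(2·3.1) = 11.6 m

Phase 2 (decelerating): v₀ = 12.0 m/s, a = -4.7 m/s².
v = v₀ + at = 12.0 + (-4.7)(1) = 7.30 m/s
Δx = v₀t + ½at² = 12.0·1 + 0.5·-4.7·1² = 9.65 m

Phase 3 (constant speed): v₀ = 7.30 m/s, a = 0 m/s².
v = v₀ + at = 7.30 + (0)(14) = 7.30 m/s
Δx = v₀t + ½at² = 7.30·14 + 0.5·0·14² = 102 m

Phase 4 (accelerating): v₀ = 7.30 m/s, a = 3 m/s².
v = v₀ + at = 7.30 + (3)(9.5) = 35.8 m/s
Δx = v₀t + ½at² = 7.30·9.5 + 0.5·3·9.5² = 205 m
Total distance = 11.6 + 9.65 + 102 + 205 = 328 m

328 m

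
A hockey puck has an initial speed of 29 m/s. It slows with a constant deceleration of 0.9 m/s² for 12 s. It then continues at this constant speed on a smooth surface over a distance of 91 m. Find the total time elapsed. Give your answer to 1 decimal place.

Phase 1 (decelerating): v₀ = 29.0 m/s, a = -0.9 m/s².
v = v₀ + at = 29.0 + (-0.9)(12) = 18.2 m/s
Δx = v₀t + ½at² = 29.0·12 + 0.5·-0.9·12² = 283 m

Phase 2 (constant speed): v₀ = 18.2 m/s, a = 0 m/s².
Constant speed: t = d/v = 91/18.2 = 5.00 s
Total time = 12.0 + 5.00 = 17.0 s

17.0 s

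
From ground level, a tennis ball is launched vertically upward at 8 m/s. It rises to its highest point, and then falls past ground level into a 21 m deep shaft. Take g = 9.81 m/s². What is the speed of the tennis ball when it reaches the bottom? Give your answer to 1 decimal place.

21.8 m/s

Phase 1 (rising): v₀ = 8.00 m/s, a = -9.81 m/s².
v = v₀ + at → t = (0 − 8.00) / -9.81 = 0.815 s
v² = v₀² + 2aΔx → Δx = (0² − 8.00²)/(2·-9.81) = 3.26 m

Phase 2 (falling): v₀ = 0 m/s, a = -9.81 m/s².
Falls 24.3 m from rest: t = √(2·24.3/9.81) = 2.22 s; v = g·t = 21.8 m/s.
Final speed = 21.8 m/s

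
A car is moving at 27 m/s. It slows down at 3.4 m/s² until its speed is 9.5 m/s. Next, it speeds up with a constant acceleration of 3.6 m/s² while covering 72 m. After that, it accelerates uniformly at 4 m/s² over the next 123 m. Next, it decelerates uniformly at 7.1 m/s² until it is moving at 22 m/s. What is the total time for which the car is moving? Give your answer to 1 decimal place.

Phase 1 (decelerating): v₀ = 27.0 m/s, a = -3.4 m/s².
v = v₀ + at → t = (9.5 − 27.0) / -3.4 = 5.15 s
v² = v₀² + 2aΔx → Δx = (9.5² − 27.0²)/(2·-3.4) = 93.9 m

Phase 2 (accelerating): v₀ = 9.50 m/s, a = 3.6 m/s².
v² = v₀² + 2aΔx = 9.50² + 2·3.6·72 = 609 → v = 24.7 m/s
t = (v − v₀)/a = (24.7 − 9.50)/3.6 = 4.21 s

Phase 3 (accelerating): v₀ = 24.7 m/s, a = 4 m/s².
v² = v₀² + 2aΔx = 24.7² + 2·4·123 = 1590 → v = 39.9 m/s
t = (v − v₀)/a = (39.9 − 24.7)/4 = 3.81 s

Phase 4 (decelerating): v₀ = 39.9 m/s, a = -7.1 m/s².
v = v₀ + at → t = (22 − 39.9) / -7.1 = 2.52 s
v² = v₀² + 2aΔx → Δx = (22² − 39.9²)/(2·-7.1) = 78.1 m
Total time = 5.15 + 4.21 + 3.81 + 2.52 = 15.7 s

15.7 s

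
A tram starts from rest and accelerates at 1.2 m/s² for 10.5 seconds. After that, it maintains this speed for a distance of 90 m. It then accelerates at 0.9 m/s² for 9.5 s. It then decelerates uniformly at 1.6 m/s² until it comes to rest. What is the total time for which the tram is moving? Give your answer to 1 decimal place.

40.4 s

Phase 1 (accelerating): v₀ = 0 m/s, a = 1.2 m/s².
v = v₀ + at = 0 + (1.2)(10.5) = 12.6 m/s
Δx = v₀t + ½at² = 0·10.5 + 0.5·1.2·10.5² = 66.1 m

Phase 2 (constant speed): v₀ = 12.6 m/s, a = 0 m/s².
Constant speed: t = d/v = 90/12.6 = 7.14 s

Phase 3 (accelerating): v₀ = 12.6 m/s, a = 0.9 m/s².
v = v₀ + at = 12.6 + (0.9)(9.5) = 21.1 m/s
Δx = v₀t + ½at² = 12.6·9.5 + 0.5·0.9·9.5² = 160 m

Phase 4 (decelerating): v₀ = 21.1 m/s, a = -1.6 m/s².
v = v₀ + at → t = (0 − 21.1) / -1.6 = 13.2 s
v² = v₀² + 2aΔx → Δx = (0² − 21.1²)/(2·-1.6) = 140 m
Total time = 10.5 + 7.14 + 9.50 + 13.2 = 40.4 s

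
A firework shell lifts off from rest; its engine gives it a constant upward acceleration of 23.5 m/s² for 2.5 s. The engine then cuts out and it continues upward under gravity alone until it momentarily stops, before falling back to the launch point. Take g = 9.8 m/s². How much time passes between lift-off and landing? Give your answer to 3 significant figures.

Phase 1 (powered ascent): v₀ = 0 m/s, a = 23.5 m/s².
v = v₀ + at = 0 + (23.5)(2.5) = 58.8 m/s
Δx = v₀t + ½at² = 0·2.5 + 0.5·23.5·2.5² = 73.4 m

Phase 2 (coasting upward): v₀ = 58.8 m/s, a = -9.8 m/s².
v = v₀ + at → t = (0 − 58.8) / -9.8 = 5.99 s
v² = v₀² + 2aΔx → Δx = (0² − 58.8²)/(2·-9.8) = 176 m

Phase 3 (free fall): v₀ = 0 m/s, a = -9.8 m/s².
Falls 250 m from rest: t = √(2·250/9.8) = 7.14 s; v = g·t = 69.9 m/s.
Total time = 2.50 + 5.99 + 7.14 = 15.6 s

15.6 s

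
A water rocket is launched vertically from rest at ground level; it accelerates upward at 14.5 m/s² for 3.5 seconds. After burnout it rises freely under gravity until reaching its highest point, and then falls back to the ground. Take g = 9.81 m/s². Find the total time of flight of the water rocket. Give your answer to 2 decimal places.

15.37 s

Phase 1 (powered ascent): v₀ = 0 m/s, a = 14.5 m/s².
v = v₀ + at = 0 + (14.5)(3.5) = 50.8 m/s
Δx = v₀t + ½at² = 0·3.5 + 0.5·14.5·3.5² = 88.8 m

Phase 2 (coasting upward): v₀ = 50.8 m/s, a = -9.81 m/s².
v = v₀ + at → t = (0 − 50.8) / -9.81 = 5.17 s
v² = v₀² + 2aΔx → Δx = (0² − 50.8²)/(2·-9.81) = 131 m

Phase 3 (free fall): v₀ = 0 m/s, a = -9.81 m/s².
Falls 220 m from rest: t = √(2·220/9.81) = 6.70 s; v = g·t = 65.7 m/s.
Total time = 3.50 + 5.17 + 6.70 = 15.4 s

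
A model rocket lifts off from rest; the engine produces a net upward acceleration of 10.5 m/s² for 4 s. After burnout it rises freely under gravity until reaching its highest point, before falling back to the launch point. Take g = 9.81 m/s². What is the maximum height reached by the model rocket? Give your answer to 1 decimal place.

173.9 m

Phase 1 (powered ascent): v₀ = 0 m/s, a = 10.5 m/s².
v = v₀ + at = 0 + (10.5)(4) = 42.0 m/s
Δx = v₀t + ½at² = 0·4 + 0.5·10.5·4² = 84.0 m

Phase 2 (coasting upward): v₀ = 42.0 m/s, a = -9.81 m/s².
v = v₀ + at → t = (0 − 42.0) / -9.81 = 4.28 s
v² = v₀² + 2aΔx → Δx = (0² − 42.0²)/(2·-9.81) = 89.9 m
Maximum height = 84.0 + 89.9 = 174 m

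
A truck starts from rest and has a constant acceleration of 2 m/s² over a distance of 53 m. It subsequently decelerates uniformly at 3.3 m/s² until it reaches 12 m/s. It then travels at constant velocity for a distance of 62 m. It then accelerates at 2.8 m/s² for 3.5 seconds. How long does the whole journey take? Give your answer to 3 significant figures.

16.7 s

Phase 1 (accelerating): v₀ = 0 m/s, a = 2 m/s².
v² = v₀² + 2aΔx = 0² + 2·2·53 = 212 → v = 14.6 m/s
t = (v − v₀)/a = (14.6 − 0)/2 = 7.28 s

Phase 2 (decelerating): v₀ = 14.6 m/s, a = -3.3 m/s².
v = v₀ + at → t = (12 − 14.6) / -3.3 = 0.776 s
v² = v₀² + 2aΔx → Δx = (12² − 14.6²)/(2·-3.3) = 10.3 m

Phase 3 (constant speed): v₀ = 12.0 m/s, a = 0 m/s².
Constant speed: t = d/v = 62/12.0 = 5.17 s

Phase 4 (accelerating): v₀ = 12.0 m/s, a = 2.8 m/s².
v = v₀ + at = 12.0 + (2.8)(3.5) = 21.8 m/s
Δx = v₀t + ½at² = 12.0·3.5 + 0.5·2.8·3.5² = 59.1 m
Total time = 7.28 + 0.776 + 5.17 + 3.50 = 16.7 s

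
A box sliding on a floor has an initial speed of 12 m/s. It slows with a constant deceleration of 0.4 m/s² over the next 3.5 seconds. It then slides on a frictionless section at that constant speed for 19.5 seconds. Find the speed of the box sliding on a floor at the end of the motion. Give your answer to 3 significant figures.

Phase 1 (decelerating): v₀ = 12.0 m/s, a = -0.4 m/s².
v = v₀ + at = 12.0 + (-0.4)(3.5) = 10.6 m/s
Δx = v₀t + ½at² = 12.0·3.5 + 0.5·-0.4·3.5² = 39.5 m

Phase 2 (constant speed): v₀ = 10.6 m/s, a = 0 m/s².
v = v₀ + at = 10.6 + (0)(19.5) = 10.6 m/s
Δx = v₀t + ½at² = 10.6·19.5 + 0.5·0·19.5² = 207 m
Final speed = 10.6 m/s

10.6 m/s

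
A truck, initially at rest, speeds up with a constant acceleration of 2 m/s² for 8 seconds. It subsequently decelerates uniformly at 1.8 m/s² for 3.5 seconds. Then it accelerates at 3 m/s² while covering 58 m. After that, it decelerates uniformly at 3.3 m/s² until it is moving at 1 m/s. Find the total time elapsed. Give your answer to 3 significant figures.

Phase 1 (accelerating): v₀ = 0 m/s, a = 2 m/s².
v = v₀ + at = 0 + (2)(8) = 16.0 m/s
Δx = v₀t + ½at² = 0·8 + 0.5·2·8² = 64.0 m

Phase 2 (decelerating): v₀ = 16.0 m/s, a = -1.8 m/s².
v = v₀ + at = 16.0 + (-1.8)(3.5) = 9.70 m/s
Δx = v₀t + ½at² = 16.0·3.5 + 0.5·-1.8·3.5² = 45.0 m

Phase 3 (accelerating): v₀ = 9.70 m/s, a = 3 m/s².
v² = v₀² + 2aΔx = 9.70² + 2·3·58 = 442 → v = 21.0 m/s
t = (v − v₀)/a = (21.0 − 9.70)/3 = 3.78 s

Phase 4 (decelerating): v₀ = 21.0 m/s, a = -3.3 m/s².
v = v₀ + at → t = (1 − 21.0) / -3.3 = 6.07 s
v² = v₀² + 2aΔx → Δx = (1² − 21.0²)/(2·-3.3) = 66.8 m
Total time = 8.00 + 3.50 + 3.78 + 6.07 = 21.3 s

21.3 s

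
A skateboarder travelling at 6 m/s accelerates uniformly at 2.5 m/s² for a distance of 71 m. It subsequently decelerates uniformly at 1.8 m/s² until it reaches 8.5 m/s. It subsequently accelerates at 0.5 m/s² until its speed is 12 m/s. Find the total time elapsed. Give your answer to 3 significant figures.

Phase 1 (accelerating): v₀ = 6.00 m/s, a = 2.5 m/s².
v² = v₀² + 2aΔx = 6.00² + 2·2.5·71 = 391 → v = 19.8 m/s
t = (v − v₀)/a = (19.8 − 6.00)/2.5 = 5.51 s

Phase 2 (decelerating): v₀ = 19.8 m/s, a = -1.8 m/s².
v = v₀ + at → t = (8.5 − 19.8) / -1.8 = 6.26 s
v² = v₀² + 2aΔx → Δx = (8.5² − 19.8²)/(2·-1.8) = 88.5 m

Phase 3 (accelerating): v₀ = 8.50 m/s, a = 0.5 m/s².
v = v₀ + at → t = (12 − 8.50) / 0.5 = 7.00 s
v² = v₀² + 2aΔx → Δx = (12² − 8.50²)/(2·0.5) = 71.8 m
Total time = 5.51 + 6.26 + 7.00 = 18.8 s

18.8 s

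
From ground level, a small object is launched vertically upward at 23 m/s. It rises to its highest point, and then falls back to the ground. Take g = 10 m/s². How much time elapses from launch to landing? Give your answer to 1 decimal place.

4.6 s

Phase 1 (rising): v₀ = 23.0 m/s, a = -10 m/s².
v = v₀ + at → t = (0 − 23.0) / -10 = 2.30 s
v² = v₀² + 2aΔx → Δx = (0² − 23.0²)/(2·-10) = 26.4 m

Phase 2 (falling): v₀ = 0 m/s, a = -10 m/s².
Falls 26.4 m from rest: t = √(2·26.4/10) = 2.30 s; v = g·t = 23.0 m/s.
Total time = 2.30 + 2.30 = 4.60 s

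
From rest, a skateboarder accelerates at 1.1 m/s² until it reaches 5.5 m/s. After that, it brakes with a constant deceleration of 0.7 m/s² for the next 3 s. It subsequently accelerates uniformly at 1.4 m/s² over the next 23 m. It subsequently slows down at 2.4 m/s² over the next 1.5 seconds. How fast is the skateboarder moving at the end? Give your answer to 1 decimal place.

5.1 m/s

Phase 1 (accelerating): v₀ = 0 m/s, a = 1.1 m/s².
v = v₀ + at → t = (5.5 − 0) / 1.1 = 5.00 s
v² = v₀² + 2aΔx → Δx = (5.5² − 0²)/(2·1.1) = 13.7 m

Phase 2 (decelerating): v₀ = 5.50 m/s, a = -0.7 m/s².
v = v₀ + at = 5.50 + (-0.7)(3) = 3.40 m/s
Δx = v₀t + ½at² = 5.50·3 + 0.5·-0.7·3² = 13.4 m

Phase 3 (accelerating): v₀ = 3.40 m/s, a = 1.4 m/s².
v² = v₀² + 2aΔx = 3.40² + 2·1.4·23 = 76.0 → v = 8.72 m/s
t = (v − v₀)/a = (8.72 − 3.40)/1.4 = 3.80 s

Phase 4 (decelerating): v₀ = 8.72 m/s, a = -2.4 m/s².
v = v₀ + at = 8.72 + (-2.4)(1.5) = 5.12 m/s
Δx = v₀t + ½at² = 8.72·1.5 + 0.5·-2.4·1.5² = 10.4 m
Final speed = 5.12 m/s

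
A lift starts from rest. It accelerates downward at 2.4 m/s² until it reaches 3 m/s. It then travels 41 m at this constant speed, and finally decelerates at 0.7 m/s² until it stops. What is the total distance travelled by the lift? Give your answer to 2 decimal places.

Phase 1 (accelerating): v₀ = 0 m/s, a = 2.4 m/s².
v = v₀ + at → t = (3 − 0) / 2.4 = 1.25 s
v² = v₀² + 2aΔx → Δx = (3² − 0²)/(2·2.4) = 1.88 m

Phase 2 (constant speed): v₀ = 3.00 m/s, a = 0 m/s².
Constant speed: t = d/v = 41/3.00 = 13.7 s

Phase 3 (decelerating): v₀ = 3.00 m/s, a = -0.7 m/s².
v = v₀ + at → t = (0 − 3.00) / -0.7 = 4.29 s
v² = v₀² + 2aΔx → Δx = (0² − 3.00²)/(2·-0.7) = 6.43 m
Total distance = 1.88 + 41.0 + 6.43 = 49.3 m

49.30 m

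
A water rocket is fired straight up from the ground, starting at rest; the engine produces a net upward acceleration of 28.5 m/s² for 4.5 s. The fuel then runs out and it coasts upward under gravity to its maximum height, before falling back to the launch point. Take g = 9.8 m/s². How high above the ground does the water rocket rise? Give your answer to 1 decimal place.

1127.7 m

Phase 1 (powered ascent): v₀ = 0 m/s, a = 28.5 m/s².
v = v₀ + at = 0 + (28.5)(4.5) = 128 m/s
Δx = v₀t + ½at² = 0·4.5 + 0.5·28.5·4.5² = 289 m

Phase 2 (coasting upward): v₀ = 128 m/s, a = -9.8 m/s².
v = v₀ + at → t = (0 − 128) / -9.8 = 13.1 s
v² = v₀² + 2aΔx → Δx = (0² − 128²)/(2·-9.8) = 839 m
Maximum height = 289 + 839 = 1130 m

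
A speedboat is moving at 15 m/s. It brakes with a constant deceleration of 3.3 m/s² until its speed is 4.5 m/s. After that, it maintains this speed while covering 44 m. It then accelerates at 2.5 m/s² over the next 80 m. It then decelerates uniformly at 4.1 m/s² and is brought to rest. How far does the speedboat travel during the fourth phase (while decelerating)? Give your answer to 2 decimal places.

51.25 m

Phase 1 (decelerating): v₀ = 15.0 m/s, a = -3.3 m/s².
v = v₀ + at → t = (4.5 − 15.0) / -3.3 = 3.18 s
v² = v₀² + 2aΔx → Δx = (4.5² − 15.0²)/(2·-3.3) = 31.0 m

Phase 2 (constant speed): v₀ = 4.50 m/s, a = 0 m/s².
Constant speed: t = d/v = 44/4.50 = 9.78 s

Phase 3 (accelerating): v₀ = 4.50 m/s, a = 2.5 m/s².
v² = v₀² + 2aΔx = 4.50² + 2·2.5·80 = 420 → v = 20.5 m/s
t = (v − v₀)/a = (20.5 − 4.50)/2.5 = 6.40 s

Phase 4 (decelerating): v₀ = 20.5 m/s, a = -4.1 m/s².
v = v₀ + at → t = (0 − 20.5) / -4.1 = 5.00 s
v² = v₀² + 2aΔx → Δx = (0² − 20.5²)/(2·-4.1) = 51.3 m
Distance in phase 4 = 51.3 m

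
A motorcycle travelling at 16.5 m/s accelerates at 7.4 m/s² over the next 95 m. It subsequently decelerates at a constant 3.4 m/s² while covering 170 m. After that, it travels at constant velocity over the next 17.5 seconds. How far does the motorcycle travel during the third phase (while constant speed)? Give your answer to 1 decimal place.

399.9 m

Phase 1 (accelerating): v₀ = 16.5 m/s, a = 7.4 m/s².
v² = v₀² + 2aΔx = 16.5² + 2·7.4·95 = 1680 → v = 41.0 m/s
t = (v − v₀)/a = (41.0 − 16.5)/7.4 = 3.31 s

Phase 2 (decelerating): v₀ = 41.0 m/s, a = -3.4 m/s².
v² = v₀² + 2aΔx = 41.0² + 2·-3.4·170 = 522 → v = 22.9 m/s
t = (v − v₀)/a = (22.9 − 41.0)/-3.4 = 5.33 s

Phase 3 (constant speed): v₀ = 22.9 m/s, a = 0 m/s².
v = v₀ + at = 22.9 + (0)(17.5) = 22.9 m/s
Δx = v₀t + ½at² = 22.9·17.5 + 0.5·0·17.5² = 400 m
Distance in phase 3 = 400 m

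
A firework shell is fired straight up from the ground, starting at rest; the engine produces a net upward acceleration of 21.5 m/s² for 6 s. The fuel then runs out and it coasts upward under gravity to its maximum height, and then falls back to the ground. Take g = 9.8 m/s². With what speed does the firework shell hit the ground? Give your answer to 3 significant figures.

Phase 1 (powered ascent): v₀ = 0 m/s, a = 21.5 m/s².
v = v₀ + at = 0 + (21.5)(6) = 129 m/s
Δx = v₀t + ½at² = 0·6 + 0.5·21.5·6² = 387 m

Phase 2 (coasting upward): v₀ = 129 m/s, a = -9.8 m/s².
v = v₀ + at → t = (0 − 129) / -9.8 = 13.2 s
v² = v₀² + 2aΔx → Δx = (0² − 129²)/(2·-9.8) = 849 m

Phase 3 (free fall): v₀ = 0 m/s, a = -9.8 m/s².
Falls 1240 m from rest: t = √(2·1240/9.8) = 15.9 s; v = g·t = 156 m/s.
Impact speed = 156 m/s

156 m/s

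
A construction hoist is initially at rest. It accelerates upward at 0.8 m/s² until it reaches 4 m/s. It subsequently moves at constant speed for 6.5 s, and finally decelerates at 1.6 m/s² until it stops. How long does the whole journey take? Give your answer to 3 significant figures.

14.0 s

Phase 1 (accelerating): v₀ = 0 m/s, a = 0.8 m/s².
v = v₀ + at → t = (4 − 0) / 0.8 = 5.00 s
v² = v₀² + 2aΔx → Δx = (4² − 0²)/(2·0.8) = 10.0 m

Phase 2 (constant speed): v₀ = 4.00 m/s, a = 0 m/s².
v = v₀ + at = 4.00 + (0)(6.5) = 4.00 m/s
Δx = v₀t + ½at² = 4.00·6.5 + 0.5·0·6.5² = 26.0 m

Phase 3 (decelerating): v₀ = 4.00 m/s, a = -1.6 m/s².
v = v₀ + at → t = (0 − 4.00) / -1.6 = 2.50 s
v² = v₀² + 2aΔx → Δx = (0² − 4.00²)/(2·-1.6) = 5.00 m
Total time = 5.00 + 6.50 + 2.50 = 14.0 s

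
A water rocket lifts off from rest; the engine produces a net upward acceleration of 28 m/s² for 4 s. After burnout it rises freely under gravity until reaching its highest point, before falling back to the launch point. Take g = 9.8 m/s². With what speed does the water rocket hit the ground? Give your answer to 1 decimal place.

130.1 m/s

Phase 1 (powered ascent): v₀ = 0 m/s, a = 28 m/s².
v = v₀ + at = 0 + (28)(4) = 112 m/s
Δx = v₀t + ½at² = 0·4 + 0.5·28·4² = 224 m

Phase 2 (coasting upward): v₀ = 112 m/s, a = -9.8 m/s².
v = v₀ + at → t = (0 − 112) / -9.8 = 11.4 s
v² = v₀² + 2aΔx → Δx = (0² − 112²)/(2·-9.8) = 640 m

Phase 3 (free fall): v₀ = 0 m/s, a = -9.8 m/s².
Falls 864 m from rest: t = √(2·864/9.8) = 13.3 s; v = g·t = 130 m/s.
Impact speed = 130 m/s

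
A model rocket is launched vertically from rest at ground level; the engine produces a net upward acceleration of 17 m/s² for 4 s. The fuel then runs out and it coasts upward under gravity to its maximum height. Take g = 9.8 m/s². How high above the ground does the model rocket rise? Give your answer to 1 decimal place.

Phase 1 (powered ascent): v₀ = 0 m/s, a = 17 m/s².
v = v₀ + at = 0 + (17)(4) = 68.0 m/s
Δx = v₀t + ½at² = 0·4 + 0.5·17·4² = 136 m

Phase 2 (coasting upward): v₀ = 68.0 m/s, a = -9.8 m/s².
v = v₀ + at → t = (0 − 68.0) / -9.8 = 6.94 s
v² = v₀² + 2aΔx → Δx = (0² − 68.0²)/(2·-9.8) = 236 m
Maximum height = 136 + 236 = 372 m

371.9 m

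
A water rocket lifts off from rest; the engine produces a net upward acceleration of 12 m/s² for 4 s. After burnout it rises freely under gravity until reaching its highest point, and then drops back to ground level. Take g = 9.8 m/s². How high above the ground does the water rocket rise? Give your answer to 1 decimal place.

213.6 m

Phase 1 (powered ascent): v₀ = 0 m/s, a = 12 m/s².
v = v₀ + at = 0 + (12)(4) = 48.0 m/s
Δx = v₀t + ½at² = 0·4 + 0.5·12·4² = 96.0 m

Phase 2 (coasting upward): v₀ = 48.0 m/s, a = -9.8 m/s².
v = v₀ + at → t = (0 − 48.0) / -9.8 = 4.90 s
v² = v₀² + 2aΔx → Δx = (0² − 48.0²)/(2·-9.8) = 118 m
Maximum height = 96.0 + 118 = 214 m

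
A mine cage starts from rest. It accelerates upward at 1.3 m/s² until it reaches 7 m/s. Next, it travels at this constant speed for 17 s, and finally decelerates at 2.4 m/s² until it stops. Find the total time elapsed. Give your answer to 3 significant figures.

25.3 s

Phase 1 (accelerating): v₀ = 0 m/s, a = 1.3 m/s².
v = v₀ + at → t = (7 − 0) / 1.3 = 5.38 s
v² = v₀² + 2aΔx → Δx = (7² − 0²)/(2·1.3) = 18.8 m

Phase 2 (constant speed): v₀ = 7.00 m/s, a = 0 m/s².
v = v₀ + at = 7.00 + (0)(17) = 7.00 m/s
Δx = v₀t + ½at² = 7.00·17 + 0.5·0·17² = 119 m

Phase 3 (decelerating): v₀ = 7.00 m/s, a = -2.4 m/s².
v = v₀ + at → t = (0 − 7.00) / -2.4 = 2.92 s
v² = v₀² + 2aΔx → Δx = (0² − 7.00²)/(2·-2.4) = 10.2 m
Total time = 5.38 + 17.0 + 2.92 = 25.3 s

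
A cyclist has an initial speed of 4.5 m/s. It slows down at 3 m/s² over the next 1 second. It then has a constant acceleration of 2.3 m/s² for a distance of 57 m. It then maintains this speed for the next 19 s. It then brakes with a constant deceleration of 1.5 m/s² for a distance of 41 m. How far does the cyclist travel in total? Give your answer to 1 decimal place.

410.0 m

Phase 1 (decelerating): v₀ = 4.50 m/s, a = -3 m/s².
v = v₀ + at = 4.50 + (-3)(1) = 1.50 m/s
Δx = v₀t + ½at² = 4.50·1 + 0.5·-3·1² = 3.00 m

Phase 2 (accelerating): v₀ = 1.50 m/s, a = 2.3 m/s².
v² = v₀² + 2aΔx = 1.50² + 2·2.3·57 = 264 → v = 16.3 m/s
t = (v − v₀)/a = (16.3 − 1.50)/2.3 = 6.42 s

Phase 3 (constant speed): v₀ = 16.3 m/s, a = 0 m/s².
v = v₀ + at = 16.3 + (0)(19) = 16.3 m/s
Δx = v₀t + ½at² = 16.3·19 + 0.5·0·19² = 309 m

Phase 4 (decelerating): v₀ = 16.3 m/s, a = -1.5 m/s².
v² = v₀² + 2aΔx = 16.3² + 2·-1.5·41 = 141 → v = 11.9 m/s
t = (v − v₀)/a = (11.9 − 16.3)/-1.5 = 2.91 s
Total distance = 3.00 + 57.0 + 309 + 41.0 = 410 m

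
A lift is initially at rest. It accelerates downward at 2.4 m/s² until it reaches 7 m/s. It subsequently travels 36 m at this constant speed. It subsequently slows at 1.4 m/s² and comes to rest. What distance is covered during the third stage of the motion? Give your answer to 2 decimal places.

17.50 m

Phase 1 (accelerating): v₀ = 0 m/s, a = 2.4 m/s².
v = v₀ + at → t = (7 − 0) / 2.4 = 2.92 s
v² = v₀² + 2aΔx → Δx = (7² − 0²)/(2·2.4) = 10.2 m

Phase 2 (constant speed): v₀ = 7.00 m/s, a = 0 m/s².
Constant speed: t = d/v = 36/7.00 = 5.14 s

Phase 3 (decelerating): v₀ = 7.00 m/s, a = -1.4 m/s².
v = v₀ + at → t = (0 − 7.00) / -1.4 = 5.00 s
v² = v₀² + 2aΔx → Δx = (0² − 7.00²)/(2·-1.4) = 17.5 m
Distance in phase 3 = 17.5 m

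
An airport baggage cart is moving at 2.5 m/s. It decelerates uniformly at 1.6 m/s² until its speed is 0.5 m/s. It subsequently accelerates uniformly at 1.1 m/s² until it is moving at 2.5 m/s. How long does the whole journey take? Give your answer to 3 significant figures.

Phase 1 (decelerating): v₀ = 2.50 m/s, a = -1.6 m/s².
v = v₀ + at → t = (0.5 − 2.50) / -1.6 = 1.25 s
v² = v₀² + 2aΔx → Δx = (0.5² − 2.50²)/(2·-1.6) = 1.88 m

Phase 2 (accelerating): v₀ = 0.500 m/s, a = 1.1 m/s².
v = v₀ + at → t = (2.5 − 0.500) / 1.1 = 1.82 s
v² = v₀² + 2aΔx → Δx = (2.5² − 0.500²)/(2·1.1) = 2.73 m
Total time = 1.25 + 1.82 = 3.07 s

3.07 s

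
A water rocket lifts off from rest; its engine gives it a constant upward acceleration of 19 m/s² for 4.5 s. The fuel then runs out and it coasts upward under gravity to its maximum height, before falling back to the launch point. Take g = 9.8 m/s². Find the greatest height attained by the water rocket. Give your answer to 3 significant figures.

Phase 1 (powered ascent): v₀ = 0 m/s, a = 19 m/s².
v = v₀ + at = 0 + (19)(4.5) = 85.5 m/s
Δx = v₀t + ½at² = 0·4.5 + 0.5·19·4.5² = 192 m

Phase 2 (coasting upward): v₀ = 85.5 m/s, a = -9.8 m/s².
v = v₀ + at → t = (0 − 85.5) / -9.8 = 8.72 s
v² = v₀² + 2aΔx → Δx = (0² − 85.5²)/(2·-9.8) = 373 m
Maximum height = 192 + 373 = 565 m

565 m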